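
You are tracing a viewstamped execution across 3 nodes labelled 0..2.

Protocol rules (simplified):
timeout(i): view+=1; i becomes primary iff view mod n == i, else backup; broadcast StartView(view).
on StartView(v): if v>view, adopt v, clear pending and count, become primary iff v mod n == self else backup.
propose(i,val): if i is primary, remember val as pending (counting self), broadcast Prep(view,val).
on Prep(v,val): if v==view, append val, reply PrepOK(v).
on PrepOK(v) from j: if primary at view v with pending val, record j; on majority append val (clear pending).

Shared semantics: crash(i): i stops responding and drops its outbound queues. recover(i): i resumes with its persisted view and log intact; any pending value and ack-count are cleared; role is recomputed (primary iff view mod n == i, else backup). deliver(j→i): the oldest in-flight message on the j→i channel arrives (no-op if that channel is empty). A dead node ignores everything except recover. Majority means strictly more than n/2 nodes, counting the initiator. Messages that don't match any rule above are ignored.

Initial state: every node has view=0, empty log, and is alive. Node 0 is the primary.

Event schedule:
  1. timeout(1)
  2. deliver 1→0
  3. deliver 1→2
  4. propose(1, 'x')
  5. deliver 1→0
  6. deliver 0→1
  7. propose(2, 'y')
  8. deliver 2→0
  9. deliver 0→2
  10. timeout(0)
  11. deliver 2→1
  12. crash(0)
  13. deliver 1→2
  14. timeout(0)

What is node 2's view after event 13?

after 1 — timeout(1): n1:prim/v1/[-]
after 2 — deliver 1→0: n0:back/v1/[-]
after 3 — deliver 1→2: n2:back/v1/[-]
after 4 — propose(1,'x'): ·
after 5 — deliver 1→0: n0:back/v1/[x]
after 6 — deliver 0→1: n1:prim/v1/[x]
after 7 — propose(2,'y'): ·
after 8 — deliver 2→0: ·
after 9 — deliver 0→2: ·
after 10 — timeout(0): n0:back/v2/[x]
after 11 — deliver 2→1: ·
after 12 — crash(0): n0:✗back/v2/[x]
after 13 — deliver 1→2: n2:back/v1/[x]

1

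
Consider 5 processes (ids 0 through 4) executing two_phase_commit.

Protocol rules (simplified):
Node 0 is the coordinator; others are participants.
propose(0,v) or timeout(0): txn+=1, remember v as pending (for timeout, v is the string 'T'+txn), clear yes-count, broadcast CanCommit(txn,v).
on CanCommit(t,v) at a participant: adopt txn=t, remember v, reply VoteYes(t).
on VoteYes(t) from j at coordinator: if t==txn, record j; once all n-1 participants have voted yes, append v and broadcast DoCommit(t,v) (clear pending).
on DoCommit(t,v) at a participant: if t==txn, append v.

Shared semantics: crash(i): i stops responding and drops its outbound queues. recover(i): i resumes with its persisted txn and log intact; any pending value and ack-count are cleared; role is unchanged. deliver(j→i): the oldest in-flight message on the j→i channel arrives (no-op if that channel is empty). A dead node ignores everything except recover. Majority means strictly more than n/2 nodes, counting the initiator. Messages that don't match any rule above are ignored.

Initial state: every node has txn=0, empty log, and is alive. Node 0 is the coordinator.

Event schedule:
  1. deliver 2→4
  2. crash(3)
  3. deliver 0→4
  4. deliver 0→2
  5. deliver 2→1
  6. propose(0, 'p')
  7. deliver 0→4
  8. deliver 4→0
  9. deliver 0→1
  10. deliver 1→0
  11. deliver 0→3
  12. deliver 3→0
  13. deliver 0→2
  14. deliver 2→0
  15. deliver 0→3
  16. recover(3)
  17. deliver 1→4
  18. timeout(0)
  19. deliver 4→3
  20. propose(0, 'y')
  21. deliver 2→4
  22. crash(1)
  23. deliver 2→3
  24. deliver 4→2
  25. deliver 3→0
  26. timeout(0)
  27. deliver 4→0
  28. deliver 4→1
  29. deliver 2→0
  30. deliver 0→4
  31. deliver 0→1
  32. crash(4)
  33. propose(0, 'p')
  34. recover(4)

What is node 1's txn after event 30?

after 1 — deliver 2→4: ·
after 2 — crash(3): n3:✗part/t0/[-]
after 3 — deliver 0→4: ·
after 4 — deliver 0→2: ·
after 5 — deliver 2→1: ·
after 6 — propose(0,'p'): n0:coor/t1/[-]
after 7 — deliver 0→4: n4:part/t1/[-]
after 8 — deliver 4→0: ·
after 9 — deliver 0→1: n1:part/t1/[-]
after 10 — deliver 1→0: ·
after 11 — deliver 0→3: ·
after 12 — deliver 3→0: ·
after 13 — deliver 0→2: n2:part/t1/[-]
after 14 — deliver 2→0: ·
after 15 — deliver 0→3: ·
after 16 — recover(3): n3:part/t0/[-]
after 17 — deliver 1→4: ·
after 18 — timeout(0): n0:coor/t2/[-]
after 19 — deliver 4→3: ·
after 20 — propose(0,'y'): n0:coor/t3/[-]
after 21 — deliver 2→4: ·
after 22 — crash(1): n1:✗part/t1/[-]
after 23 — deliver 2→3: ·
after 24 — deliver 4→2: ·
after 25 — deliver 3→0: ·
after 26 — timeout(0): n0:coor/t4/[-]
after 27 — deliver 4→0: ·
after 28 — deliver 4→1: ·
after 29 — deliver 2→0: ·
after 30 — deliver 0→4: n4:part/t2/[-]

1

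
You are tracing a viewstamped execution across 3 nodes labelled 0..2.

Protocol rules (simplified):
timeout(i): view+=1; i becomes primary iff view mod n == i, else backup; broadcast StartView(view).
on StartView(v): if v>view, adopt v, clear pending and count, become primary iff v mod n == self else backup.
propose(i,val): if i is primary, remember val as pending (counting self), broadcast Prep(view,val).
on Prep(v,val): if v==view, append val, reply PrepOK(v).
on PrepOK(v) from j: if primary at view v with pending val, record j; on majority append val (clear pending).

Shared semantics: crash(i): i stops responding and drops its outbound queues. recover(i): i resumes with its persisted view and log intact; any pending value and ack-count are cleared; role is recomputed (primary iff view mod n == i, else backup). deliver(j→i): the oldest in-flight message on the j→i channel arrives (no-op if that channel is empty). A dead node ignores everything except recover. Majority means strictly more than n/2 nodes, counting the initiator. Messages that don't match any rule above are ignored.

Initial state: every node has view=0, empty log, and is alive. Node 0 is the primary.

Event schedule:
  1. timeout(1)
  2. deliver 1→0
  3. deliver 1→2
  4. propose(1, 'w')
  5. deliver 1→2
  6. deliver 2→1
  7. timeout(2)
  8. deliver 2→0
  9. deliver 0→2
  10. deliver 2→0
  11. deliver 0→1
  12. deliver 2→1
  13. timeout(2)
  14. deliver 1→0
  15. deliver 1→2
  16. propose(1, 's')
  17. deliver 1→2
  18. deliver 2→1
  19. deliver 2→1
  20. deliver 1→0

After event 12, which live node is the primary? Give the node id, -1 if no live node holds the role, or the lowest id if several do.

2

after 1 — timeout(1): n1:prim/v1/[-]
after 2 — deliver 1→0: n0:back/v1/[-]
after 3 — deliver 1→2: n2:back/v1/[-]
after 4 — propose(1,'w'): ·
after 5 — deliver 1→2: n2:back/v1/[w]
after 6 — deliver 2→1: n1:prim/v1/[w]
after 7 — timeout(2): n2:prim/v2/[w]
after 8 — deliver 2→0: n0:back/v2/[-]
after 9 — deliver 0→2: ·
after 10 — deliver 2→0: ·
after 11 — deliver 0→1: ·
after 12 — deliver 2→1: n1:back/v2/[w]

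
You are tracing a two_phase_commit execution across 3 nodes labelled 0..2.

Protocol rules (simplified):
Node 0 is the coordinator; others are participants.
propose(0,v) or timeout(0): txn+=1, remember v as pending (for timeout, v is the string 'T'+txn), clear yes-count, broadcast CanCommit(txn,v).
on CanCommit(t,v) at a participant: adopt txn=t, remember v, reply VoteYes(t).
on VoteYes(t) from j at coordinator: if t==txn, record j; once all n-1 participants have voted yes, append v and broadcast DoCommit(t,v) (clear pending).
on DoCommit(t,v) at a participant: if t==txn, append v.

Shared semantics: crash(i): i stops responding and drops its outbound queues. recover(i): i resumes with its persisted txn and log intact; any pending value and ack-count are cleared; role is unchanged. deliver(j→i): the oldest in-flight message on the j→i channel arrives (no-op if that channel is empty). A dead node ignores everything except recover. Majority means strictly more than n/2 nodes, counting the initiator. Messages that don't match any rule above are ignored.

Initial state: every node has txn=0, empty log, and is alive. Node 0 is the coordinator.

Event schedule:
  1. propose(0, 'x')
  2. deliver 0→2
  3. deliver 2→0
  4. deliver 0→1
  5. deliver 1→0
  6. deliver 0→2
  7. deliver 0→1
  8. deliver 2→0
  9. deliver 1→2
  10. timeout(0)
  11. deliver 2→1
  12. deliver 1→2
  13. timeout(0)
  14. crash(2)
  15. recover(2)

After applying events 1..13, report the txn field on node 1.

[1] propose(0,'x') → N0(coor t1 [-])
[2] deliver 0→2 → N2(part t1 [-])
[3] deliver 2→0 → ∅
[4] deliver 0→1 → N1(part t1 [-])
[5] deliver 1→0 → N0(coor t1 [x])
[6] deliver 0→2 → N2(part t1 [x])
[7] deliver 0→1 → N1(part t1 [x])
[8] deliver 2→0 → ∅
[9] deliver 1→2 → ∅
[10] timeout(0) → N0(coor t2 [x])
[11] deliver 2→1 → ∅
[12] deliver 1→2 → ∅
[13] timeout(0) → N0(coor t3 [x])

1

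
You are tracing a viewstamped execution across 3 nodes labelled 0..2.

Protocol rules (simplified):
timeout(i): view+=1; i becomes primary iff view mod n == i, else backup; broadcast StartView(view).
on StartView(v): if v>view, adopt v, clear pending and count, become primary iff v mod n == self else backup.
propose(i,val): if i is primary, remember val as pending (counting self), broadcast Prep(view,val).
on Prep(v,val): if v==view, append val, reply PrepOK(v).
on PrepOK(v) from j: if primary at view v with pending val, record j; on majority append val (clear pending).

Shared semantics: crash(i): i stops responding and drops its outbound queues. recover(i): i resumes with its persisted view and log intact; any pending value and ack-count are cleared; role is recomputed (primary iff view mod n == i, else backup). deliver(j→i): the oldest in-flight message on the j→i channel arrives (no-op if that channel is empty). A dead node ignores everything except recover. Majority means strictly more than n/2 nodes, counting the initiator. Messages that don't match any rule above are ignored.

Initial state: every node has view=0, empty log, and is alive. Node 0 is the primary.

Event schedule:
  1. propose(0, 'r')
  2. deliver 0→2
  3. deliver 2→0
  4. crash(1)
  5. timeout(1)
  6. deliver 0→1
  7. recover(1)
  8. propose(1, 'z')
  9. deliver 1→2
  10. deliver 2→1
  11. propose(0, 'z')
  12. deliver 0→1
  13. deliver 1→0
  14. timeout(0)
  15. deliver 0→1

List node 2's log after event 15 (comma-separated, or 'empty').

r

1. propose(0,'r'):  nop
2. deliver 0→2:  <2:back v0 r>
3. deliver 2→0:  <0:prim v0 r>
4. crash(1):  <1:✗back v0 ->
5. timeout(1):  nop
6. deliver 0→1:  nop
7. recover(1):  <1:back v0 ->
8. propose(1,'z'):  nop
9. deliver 1→2:  nop
10. deliver 2→1:  nop
11. propose(0,'z'):  nop
12. deliver 0→1:  <1:back v0 r>
13. deliver 1→0:  <0:prim v0 r,z>
14. timeout(0):  <0:back v1 r,z>
15. deliver 0→1:  <1:back v0 r,z>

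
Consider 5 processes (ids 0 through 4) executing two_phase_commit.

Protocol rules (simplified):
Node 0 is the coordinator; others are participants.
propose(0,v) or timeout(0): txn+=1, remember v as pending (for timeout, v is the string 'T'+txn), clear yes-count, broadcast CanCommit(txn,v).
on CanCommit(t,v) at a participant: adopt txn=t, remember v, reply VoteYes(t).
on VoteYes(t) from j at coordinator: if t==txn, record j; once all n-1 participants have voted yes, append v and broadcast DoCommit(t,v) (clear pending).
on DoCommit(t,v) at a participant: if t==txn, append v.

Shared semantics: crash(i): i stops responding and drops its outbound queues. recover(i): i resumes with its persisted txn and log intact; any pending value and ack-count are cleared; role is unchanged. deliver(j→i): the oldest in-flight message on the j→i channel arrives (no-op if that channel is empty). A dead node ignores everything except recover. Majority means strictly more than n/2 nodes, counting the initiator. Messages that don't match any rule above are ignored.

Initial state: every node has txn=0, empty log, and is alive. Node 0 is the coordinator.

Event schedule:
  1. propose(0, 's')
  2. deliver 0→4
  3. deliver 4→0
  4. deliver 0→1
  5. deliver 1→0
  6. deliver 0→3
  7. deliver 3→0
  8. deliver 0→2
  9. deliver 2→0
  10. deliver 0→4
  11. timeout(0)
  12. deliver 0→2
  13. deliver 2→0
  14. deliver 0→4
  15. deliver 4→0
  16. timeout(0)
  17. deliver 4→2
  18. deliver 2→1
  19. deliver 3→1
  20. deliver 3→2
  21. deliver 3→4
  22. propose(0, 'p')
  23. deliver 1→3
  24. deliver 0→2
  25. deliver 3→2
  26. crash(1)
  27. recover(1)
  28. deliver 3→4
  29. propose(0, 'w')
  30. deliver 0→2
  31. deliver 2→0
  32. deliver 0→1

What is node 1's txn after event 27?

[1] propose(0,'s') → N0(coor t1 [-])
[2] deliver 0→4 → N4(part t1 [-])
[3] deliver 4→0 → ∅
[4] deliver 0→1 → N1(part t1 [-])
[5] deliver 1→0 → ∅
[6] deliver 0→3 → N3(part t1 [-])
[7] deliver 3→0 → ∅
[8] deliver 0→2 → N2(part t1 [-])
[9] deliver 2→0 → N0(coor t1 [s])
[10] deliver 0→4 → N4(part t1 [s])
[11] timeout(0) → N0(coor t2 [s])
[12] deliver 0→2 → N2(part t1 [s])
[13] deliver 2→0 → ∅
[14] deliver 0→4 → N4(part t2 [s])
[15] deliver 4→0 → ∅
[16] timeout(0) → N0(coor t3 [s])
[17] deliver 4→2 → ∅
[18] deliver 2→1 → ∅
[19] deliver 3→1 → ∅
[20] deliver 3→2 → ∅
[21] deliver 3→4 → ∅
[22] propose(0,'p') → N0(coor t4 [s])
[23] deliver 1→3 → ∅
[24] deliver 0→2 → N2(part t2 [s])
[25] deliver 3→2 → ∅
[26] crash(1) → N1(✗part t1 [-])
[27] recover(1) → N1(part t1 [-])

1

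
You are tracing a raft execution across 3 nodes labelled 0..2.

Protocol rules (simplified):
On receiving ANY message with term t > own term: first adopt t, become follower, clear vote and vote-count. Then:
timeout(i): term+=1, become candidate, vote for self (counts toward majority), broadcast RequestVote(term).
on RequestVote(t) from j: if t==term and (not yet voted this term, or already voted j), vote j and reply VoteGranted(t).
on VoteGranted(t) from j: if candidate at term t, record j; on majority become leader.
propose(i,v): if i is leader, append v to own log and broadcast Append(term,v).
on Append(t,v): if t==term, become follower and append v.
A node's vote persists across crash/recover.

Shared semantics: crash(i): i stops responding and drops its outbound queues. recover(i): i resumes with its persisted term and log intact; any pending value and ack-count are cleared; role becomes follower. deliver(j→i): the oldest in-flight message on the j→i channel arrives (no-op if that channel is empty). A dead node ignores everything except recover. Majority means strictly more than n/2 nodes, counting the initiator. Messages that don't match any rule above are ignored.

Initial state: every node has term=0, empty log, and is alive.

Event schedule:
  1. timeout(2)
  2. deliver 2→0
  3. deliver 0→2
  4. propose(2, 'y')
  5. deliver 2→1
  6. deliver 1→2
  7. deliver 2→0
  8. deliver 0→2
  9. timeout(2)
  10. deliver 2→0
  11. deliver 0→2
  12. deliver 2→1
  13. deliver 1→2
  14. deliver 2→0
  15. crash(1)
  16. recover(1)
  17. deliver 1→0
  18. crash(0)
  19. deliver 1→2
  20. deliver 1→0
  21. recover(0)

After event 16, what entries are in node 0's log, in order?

step 1 timeout(2): 2={cand,t=1,log=-}
step 2 deliver 2→0: 0={foll,t=1,log=-}
step 3 deliver 0→2: 2={lead,t=1,log=-}
step 4 propose(2,'y'): 2={lead,t=1,log=y}
step 5 deliver 2→1: 1={foll,t=1,log=-}
step 6 deliver 1→2: —
step 7 deliver 2→0: 0={foll,t=1,log=y}
step 8 deliver 0→2: —
step 9 timeout(2): 2={cand,t=2,log=y}
step 10 deliver 2→0: 0={foll,t=2,log=y}
step 11 deliver 0→2: 2={lead,t=2,log=y}
step 12 deliver 2→1: 1={foll,t=1,log=y}
step 13 deliver 1→2: —
step 14 deliver 2→0: —
step 15 crash(1): 1={✗foll,t=1,log=y}
step 16 recover(1): 1={foll,t=1,log=y}

y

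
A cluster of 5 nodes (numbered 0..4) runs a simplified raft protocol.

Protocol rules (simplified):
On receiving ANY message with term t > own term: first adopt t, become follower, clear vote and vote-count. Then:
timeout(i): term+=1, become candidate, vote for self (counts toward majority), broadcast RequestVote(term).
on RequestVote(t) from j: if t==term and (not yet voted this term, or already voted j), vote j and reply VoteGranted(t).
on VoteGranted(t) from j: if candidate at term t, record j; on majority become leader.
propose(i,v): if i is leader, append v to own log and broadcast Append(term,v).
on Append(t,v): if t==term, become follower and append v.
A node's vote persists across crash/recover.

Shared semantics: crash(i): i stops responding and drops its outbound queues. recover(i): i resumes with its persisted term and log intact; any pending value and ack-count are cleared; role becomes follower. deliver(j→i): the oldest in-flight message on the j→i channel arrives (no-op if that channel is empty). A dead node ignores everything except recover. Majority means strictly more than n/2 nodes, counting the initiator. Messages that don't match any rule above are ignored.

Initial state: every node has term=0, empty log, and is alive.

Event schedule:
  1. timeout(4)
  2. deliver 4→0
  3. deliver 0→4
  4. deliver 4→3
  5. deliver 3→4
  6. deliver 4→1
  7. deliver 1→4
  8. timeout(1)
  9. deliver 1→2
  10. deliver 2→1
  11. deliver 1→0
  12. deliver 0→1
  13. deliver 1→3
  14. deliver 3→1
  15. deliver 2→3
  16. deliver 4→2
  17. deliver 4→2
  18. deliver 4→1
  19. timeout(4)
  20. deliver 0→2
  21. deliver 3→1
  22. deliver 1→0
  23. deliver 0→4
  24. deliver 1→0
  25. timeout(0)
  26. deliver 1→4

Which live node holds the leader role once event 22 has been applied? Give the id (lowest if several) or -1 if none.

[1] timeout(4) → N4(cand t1 [-])
[2] deliver 4→0 → N0(foll t1 [-])
[3] deliver 0→4 → ∅
[4] deliver 4→3 → N3(foll t1 [-])
[5] deliver 3→4 → N4(lead t1 [-])
[6] deliver 4→1 → N1(foll t1 [-])
[7] deliver 1→4 → ∅
[8] timeout(1) → N1(cand t2 [-])
[9] deliver 1→2 → N2(foll t2 [-])
[10] deliver 2→1 → ∅
[11] deliver 1→0 → N0(foll t2 [-])
[12] deliver 0→1 → N1(lead t2 [-])
[13] deliver 1→3 → N3(foll t2 [-])
[14] deliver 3→1 → ∅
[15] deliver 2→3 → ∅
[16] deliver 4→2 → ∅
[17] deliver 4→2 → ∅
[18] deliver 4→1 → ∅
[19] timeout(4) → N4(cand t2 [-])
[20] deliver 0→2 → ∅
[21] deliver 3→1 → ∅
[22] deliver 1→0 → ∅

1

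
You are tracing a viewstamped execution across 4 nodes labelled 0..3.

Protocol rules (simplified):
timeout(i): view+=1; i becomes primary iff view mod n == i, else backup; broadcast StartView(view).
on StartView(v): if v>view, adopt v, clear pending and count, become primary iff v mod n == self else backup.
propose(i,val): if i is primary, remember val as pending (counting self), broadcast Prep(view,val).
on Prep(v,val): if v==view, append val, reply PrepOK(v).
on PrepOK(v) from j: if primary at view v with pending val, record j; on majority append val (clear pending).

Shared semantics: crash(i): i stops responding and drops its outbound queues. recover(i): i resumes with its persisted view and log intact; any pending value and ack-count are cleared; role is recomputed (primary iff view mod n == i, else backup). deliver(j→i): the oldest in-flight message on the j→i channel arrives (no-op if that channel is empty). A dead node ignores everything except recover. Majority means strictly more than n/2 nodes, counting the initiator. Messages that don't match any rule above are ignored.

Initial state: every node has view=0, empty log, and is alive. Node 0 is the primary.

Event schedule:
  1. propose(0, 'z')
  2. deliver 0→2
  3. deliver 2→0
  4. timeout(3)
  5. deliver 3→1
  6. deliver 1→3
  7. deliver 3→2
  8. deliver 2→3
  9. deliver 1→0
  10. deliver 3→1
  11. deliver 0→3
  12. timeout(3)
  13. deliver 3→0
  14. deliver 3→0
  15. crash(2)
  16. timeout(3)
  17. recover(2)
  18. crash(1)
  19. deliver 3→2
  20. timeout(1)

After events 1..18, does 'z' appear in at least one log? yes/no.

e1 propose(0,'z'): ·
e2 deliver 0→2: 2[back,v=0,z]
e3 deliver 2→0: ·
e4 timeout(3): 3[back,v=1,-]
e5 deliver 3→1: 1[prim,v=1,-]
e6 deliver 1→3: ·
e7 deliver 3→2: 2[back,v=1,z]
e8 deliver 2→3: ·
e9 deliver 1→0: ·
e10 deliver 3→1: ·
e11 deliver 0→3: ·
e12 timeout(3): 3[back,v=2,-]
e13 deliver 3→0: 0[back,v=1,-]
e14 deliver 3→0: 0[back,v=2,-]
e15 crash(2): 2[✗back,v=1,z]
e16 timeout(3): 3[prim,v=3,-]
e17 recover(2): 2[back,v=1,z]
e18 crash(1): 1[✗prim,v=1,-]

yes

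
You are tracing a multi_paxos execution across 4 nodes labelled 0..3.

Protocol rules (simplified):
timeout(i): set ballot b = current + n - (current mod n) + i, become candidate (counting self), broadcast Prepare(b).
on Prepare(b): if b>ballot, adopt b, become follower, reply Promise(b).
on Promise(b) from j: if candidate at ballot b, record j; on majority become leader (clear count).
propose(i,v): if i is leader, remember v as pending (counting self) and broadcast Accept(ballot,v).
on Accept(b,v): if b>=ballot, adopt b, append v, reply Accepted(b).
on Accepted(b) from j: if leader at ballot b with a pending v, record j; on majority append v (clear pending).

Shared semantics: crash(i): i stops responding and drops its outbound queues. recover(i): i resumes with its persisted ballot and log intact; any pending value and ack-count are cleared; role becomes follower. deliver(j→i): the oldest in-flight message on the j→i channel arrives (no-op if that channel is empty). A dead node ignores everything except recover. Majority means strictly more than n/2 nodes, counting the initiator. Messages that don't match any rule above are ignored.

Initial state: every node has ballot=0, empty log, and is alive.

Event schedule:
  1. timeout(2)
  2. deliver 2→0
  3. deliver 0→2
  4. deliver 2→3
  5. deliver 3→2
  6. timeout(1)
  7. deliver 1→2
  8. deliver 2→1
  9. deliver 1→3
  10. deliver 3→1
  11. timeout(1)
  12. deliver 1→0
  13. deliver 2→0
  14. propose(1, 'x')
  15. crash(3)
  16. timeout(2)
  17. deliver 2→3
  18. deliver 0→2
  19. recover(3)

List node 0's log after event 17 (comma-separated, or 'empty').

step 1 timeout(2): 2={cand,b=6,log=-}
step 2 deliver 2→0: 0={foll,b=6,log=-}
step 3 deliver 0→2: —
step 4 deliver 2→3: 3={foll,b=6,log=-}
step 5 deliver 3→2: 2={lead,b=6,log=-}
step 6 timeout(1): 1={cand,b=5,log=-}
step 7 deliver 1→2: —
step 8 deliver 2→1: 1={foll,b=6,log=-}
step 9 deliver 1→3: —
step 10 deliver 3→1: —
step 11 timeout(1): 1={cand,b=9,log=-}
step 12 deliver 1→0: —
step 13 deliver 2→0: —
step 14 propose(1,'x'): —
step 15 crash(3): 3={✗foll,b=6,log=-}
step 16 timeout(2): 2={cand,b=10,log=-}
step 17 deliver 2→3: —

empty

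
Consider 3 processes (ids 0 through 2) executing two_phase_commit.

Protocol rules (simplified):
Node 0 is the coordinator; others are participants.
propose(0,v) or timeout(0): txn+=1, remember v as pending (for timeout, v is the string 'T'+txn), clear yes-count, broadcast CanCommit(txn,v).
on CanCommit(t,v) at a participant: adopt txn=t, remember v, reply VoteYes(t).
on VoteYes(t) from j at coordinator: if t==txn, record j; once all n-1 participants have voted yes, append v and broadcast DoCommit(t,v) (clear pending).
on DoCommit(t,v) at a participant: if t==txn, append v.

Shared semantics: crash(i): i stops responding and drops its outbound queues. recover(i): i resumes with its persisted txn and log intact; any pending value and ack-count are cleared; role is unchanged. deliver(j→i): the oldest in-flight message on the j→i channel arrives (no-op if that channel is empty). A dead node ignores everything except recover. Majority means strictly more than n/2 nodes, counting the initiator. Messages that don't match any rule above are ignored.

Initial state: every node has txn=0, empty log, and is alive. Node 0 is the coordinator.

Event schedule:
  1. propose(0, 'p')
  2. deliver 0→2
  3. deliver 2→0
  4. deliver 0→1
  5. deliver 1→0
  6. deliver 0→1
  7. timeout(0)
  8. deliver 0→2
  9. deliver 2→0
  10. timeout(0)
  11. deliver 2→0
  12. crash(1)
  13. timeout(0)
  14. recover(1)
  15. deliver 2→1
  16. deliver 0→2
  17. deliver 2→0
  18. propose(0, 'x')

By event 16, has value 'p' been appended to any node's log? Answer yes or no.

step 1 propose(0,'p'): 0={coor,t=1,log=-}
step 2 deliver 0→2: 2={part,t=1,log=-}
step 3 deliver 2→0: —
step 4 deliver 0→1: 1={part,t=1,log=-}
step 5 deliver 1→0: 0={coor,t=1,log=p}
step 6 deliver 0→1: 1={part,t=1,log=p}
step 7 timeout(0): 0={coor,t=2,log=p}
step 8 deliver 0→2: 2={part,t=1,log=p}
step 9 deliver 2→0: —
step 10 timeout(0): 0={coor,t=3,log=p}
step 11 deliver 2→0: —
step 12 crash(1): 1={✗part,t=1,log=p}
step 13 timeout(0): 0={coor,t=4,log=p}
step 14 recover(1): 1={part,t=1,log=p}
step 15 deliver 2→1: —
step 16 deliver 0→2: 2={part,t=2,log=p}

yes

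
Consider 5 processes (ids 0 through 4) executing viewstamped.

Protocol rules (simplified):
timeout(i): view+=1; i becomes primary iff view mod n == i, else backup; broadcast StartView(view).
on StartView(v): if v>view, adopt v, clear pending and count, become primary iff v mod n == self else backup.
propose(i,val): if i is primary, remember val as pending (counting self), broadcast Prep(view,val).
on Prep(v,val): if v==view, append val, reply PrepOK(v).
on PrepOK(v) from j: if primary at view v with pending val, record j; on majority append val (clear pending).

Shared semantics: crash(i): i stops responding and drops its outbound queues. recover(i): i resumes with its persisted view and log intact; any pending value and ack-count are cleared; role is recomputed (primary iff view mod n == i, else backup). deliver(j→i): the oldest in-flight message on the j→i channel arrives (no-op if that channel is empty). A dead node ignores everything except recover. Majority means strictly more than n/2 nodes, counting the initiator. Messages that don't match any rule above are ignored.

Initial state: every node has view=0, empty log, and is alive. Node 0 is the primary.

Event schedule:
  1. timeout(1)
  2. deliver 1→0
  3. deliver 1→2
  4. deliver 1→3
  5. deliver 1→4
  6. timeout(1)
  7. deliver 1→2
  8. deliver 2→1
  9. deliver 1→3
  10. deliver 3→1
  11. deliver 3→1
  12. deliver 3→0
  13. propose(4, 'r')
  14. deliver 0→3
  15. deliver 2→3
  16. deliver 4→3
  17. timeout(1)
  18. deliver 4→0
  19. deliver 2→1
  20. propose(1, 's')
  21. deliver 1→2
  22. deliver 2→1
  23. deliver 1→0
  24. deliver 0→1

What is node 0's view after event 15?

1

[1] timeout(1) → N1(prim v1 [-])
[2] deliver 1→0 → N0(back v1 [-])
[3] deliver 1→2 → N2(back v1 [-])
[4] deliver 1→3 → N3(back v1 [-])
[5] deliver 1→4 → N4(back v1 [-])
[6] timeout(1) → N1(back v2 [-])
[7] deliver 1→2 → N2(prim v2 [-])
[8] deliver 2→1 → ∅
[9] deliver 1→3 → N3(back v2 [-])
[10] deliver 3→1 → ∅
[11] deliver 3→1 → ∅
[12] deliver 3→0 → ∅
[13] propose(4,'r') → ∅
[14] deliver 0→3 → ∅
[15] deliver 2→3 → ∅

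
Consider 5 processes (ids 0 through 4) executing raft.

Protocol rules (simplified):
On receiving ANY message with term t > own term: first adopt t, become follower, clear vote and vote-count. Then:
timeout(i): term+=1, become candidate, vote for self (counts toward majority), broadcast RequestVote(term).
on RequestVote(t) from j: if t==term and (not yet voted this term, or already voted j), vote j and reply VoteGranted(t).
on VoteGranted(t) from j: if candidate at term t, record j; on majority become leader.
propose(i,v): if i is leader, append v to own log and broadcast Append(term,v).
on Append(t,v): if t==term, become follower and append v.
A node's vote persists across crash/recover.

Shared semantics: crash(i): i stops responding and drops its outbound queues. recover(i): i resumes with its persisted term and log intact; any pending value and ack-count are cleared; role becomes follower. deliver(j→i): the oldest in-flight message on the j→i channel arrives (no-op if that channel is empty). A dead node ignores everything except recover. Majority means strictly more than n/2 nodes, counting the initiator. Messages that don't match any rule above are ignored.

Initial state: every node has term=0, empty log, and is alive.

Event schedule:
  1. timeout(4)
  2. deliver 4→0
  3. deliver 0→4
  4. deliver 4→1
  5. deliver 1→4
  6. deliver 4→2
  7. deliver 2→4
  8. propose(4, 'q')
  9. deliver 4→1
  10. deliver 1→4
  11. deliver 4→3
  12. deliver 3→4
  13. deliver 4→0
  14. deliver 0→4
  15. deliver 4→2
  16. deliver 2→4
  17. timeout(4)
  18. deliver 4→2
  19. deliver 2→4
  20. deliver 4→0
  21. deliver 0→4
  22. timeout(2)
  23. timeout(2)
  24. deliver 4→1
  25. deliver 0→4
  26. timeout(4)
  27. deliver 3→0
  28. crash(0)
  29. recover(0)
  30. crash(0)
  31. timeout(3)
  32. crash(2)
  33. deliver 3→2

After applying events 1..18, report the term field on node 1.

e1 timeout(4): 4[cand,t=1,-]
e2 deliver 4→0: 0[foll,t=1,-]
e3 deliver 0→4: ·
e4 deliver 4→1: 1[foll,t=1,-]
e5 deliver 1→4: 4[lead,t=1,-]
e6 deliver 4→2: 2[foll,t=1,-]
e7 deliver 2→4: ·
e8 propose(4,'q'): 4[lead,t=1,q]
e9 deliver 4→1: 1[foll,t=1,q]
e10 deliver 1→4: ·
e11 deliver 4→3: 3[foll,t=1,-]
e12 deliver 3→4: ·
e13 deliver 4→0: 0[foll,t=1,q]
e14 deliver 0→4: ·
e15 deliver 4→2: 2[foll,t=1,q]
e16 deliver 2→4: ·
e17 timeout(4): 4[cand,t=2,q]
e18 deliver 4→2: 2[foll,t=2,q]

1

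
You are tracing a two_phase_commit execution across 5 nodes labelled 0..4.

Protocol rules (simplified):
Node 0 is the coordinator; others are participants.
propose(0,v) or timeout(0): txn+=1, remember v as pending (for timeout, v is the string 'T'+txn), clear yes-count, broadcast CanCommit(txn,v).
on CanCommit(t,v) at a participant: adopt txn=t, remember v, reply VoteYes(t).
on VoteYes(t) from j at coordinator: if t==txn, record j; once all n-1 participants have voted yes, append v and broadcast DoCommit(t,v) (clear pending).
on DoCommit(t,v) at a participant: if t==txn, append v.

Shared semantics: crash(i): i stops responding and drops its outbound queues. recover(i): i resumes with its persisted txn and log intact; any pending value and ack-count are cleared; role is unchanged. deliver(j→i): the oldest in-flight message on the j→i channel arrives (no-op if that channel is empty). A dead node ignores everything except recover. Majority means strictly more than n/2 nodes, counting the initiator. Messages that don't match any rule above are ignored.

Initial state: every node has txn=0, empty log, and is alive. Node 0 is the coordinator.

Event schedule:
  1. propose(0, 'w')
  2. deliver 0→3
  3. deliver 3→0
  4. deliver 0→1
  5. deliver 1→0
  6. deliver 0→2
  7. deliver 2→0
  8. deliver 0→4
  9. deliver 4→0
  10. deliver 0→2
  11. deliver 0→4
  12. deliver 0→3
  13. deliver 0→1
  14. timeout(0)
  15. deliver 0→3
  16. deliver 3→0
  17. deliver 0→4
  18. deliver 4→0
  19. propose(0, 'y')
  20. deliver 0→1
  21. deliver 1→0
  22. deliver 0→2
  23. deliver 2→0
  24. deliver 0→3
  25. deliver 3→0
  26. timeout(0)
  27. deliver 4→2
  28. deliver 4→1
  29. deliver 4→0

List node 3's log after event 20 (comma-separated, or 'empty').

w

after 1 — propose(0,'w'): n0:coor/t1/[-]
after 2 — deliver 0→3: n3:part/t1/[-]
after 3 — deliver 3→0: ·
after 4 — deliver 0→1: n1:part/t1/[-]
after 5 — deliver 1→0: ·
after 6 — deliver 0→2: n2:part/t1/[-]
after 7 — deliver 2→0: ·
after 8 — deliver 0→4: n4:part/t1/[-]
after 9 — deliver 4→0: n0:coor/t1/[w]
after 10 — deliver 0→2: n2:part/t1/[w]
after 11 — deliver 0→4: n4:part/t1/[w]
after 12 — deliver 0→3: n3:part/t1/[w]
after 13 — deliver 0→1: n1:part/t1/[w]
after 14 — timeout(0): n0:coor/t2/[w]
after 15 — deliver 0→3: n3:part/t2/[w]
after 16 — deliver 3→0: ·
after 17 — deliver 0→4: n4:part/t2/[w]
after 18 — deliver 4→0: ·
after 19 — propose(0,'y'): n0:coor/t3/[w]
after 20 — deliver 0→1: n1:part/t2/[w]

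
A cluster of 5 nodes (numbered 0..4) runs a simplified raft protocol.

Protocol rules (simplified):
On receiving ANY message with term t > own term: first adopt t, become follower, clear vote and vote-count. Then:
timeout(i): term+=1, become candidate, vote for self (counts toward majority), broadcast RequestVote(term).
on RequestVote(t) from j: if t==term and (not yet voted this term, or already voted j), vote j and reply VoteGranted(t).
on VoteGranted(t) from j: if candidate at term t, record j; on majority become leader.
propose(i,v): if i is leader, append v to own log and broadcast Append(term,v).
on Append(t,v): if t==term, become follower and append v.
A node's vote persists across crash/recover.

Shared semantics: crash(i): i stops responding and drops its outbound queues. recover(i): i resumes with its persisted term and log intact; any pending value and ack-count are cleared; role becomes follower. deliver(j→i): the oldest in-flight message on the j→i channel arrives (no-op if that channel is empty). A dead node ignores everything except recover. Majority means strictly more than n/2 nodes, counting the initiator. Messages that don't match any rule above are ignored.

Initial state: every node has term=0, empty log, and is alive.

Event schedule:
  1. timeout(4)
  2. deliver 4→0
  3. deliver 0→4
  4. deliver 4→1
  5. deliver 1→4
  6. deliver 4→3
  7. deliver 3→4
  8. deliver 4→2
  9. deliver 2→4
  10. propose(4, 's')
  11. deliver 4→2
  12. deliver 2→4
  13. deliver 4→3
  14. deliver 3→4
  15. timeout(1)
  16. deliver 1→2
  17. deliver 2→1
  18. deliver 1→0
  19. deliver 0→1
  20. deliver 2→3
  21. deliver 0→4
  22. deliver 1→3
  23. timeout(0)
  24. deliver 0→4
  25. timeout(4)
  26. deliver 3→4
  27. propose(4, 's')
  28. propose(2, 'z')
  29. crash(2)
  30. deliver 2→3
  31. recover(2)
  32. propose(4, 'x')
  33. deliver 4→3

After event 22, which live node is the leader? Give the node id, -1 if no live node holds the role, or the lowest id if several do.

1

step 1 timeout(4): 4={cand,t=1,log=-}
step 2 deliver 4→0: 0={foll,t=1,log=-}
step 3 deliver 0→4: —
step 4 deliver 4→1: 1={foll,t=1,log=-}
step 5 deliver 1→4: 4={lead,t=1,log=-}
step 6 deliver 4→3: 3={foll,t=1,log=-}
step 7 deliver 3→4: —
step 8 deliver 4→2: 2={foll,t=1,log=-}
step 9 deliver 2→4: —
step 10 propose(4,'s'): 4={lead,t=1,log=s}
step 11 deliver 4→2: 2={foll,t=1,log=s}
step 12 deliver 2→4: —
step 13 deliver 4→3: 3={foll,t=1,log=s}
step 14 deliver 3→4: —
step 15 timeout(1): 1={cand,t=2,log=-}
step 16 deliver 1→2: 2={foll,t=2,log=s}
step 17 deliver 2→1: —
step 18 deliver 1→0: 0={foll,t=2,log=-}
step 19 deliver 0→1: 1={lead,t=2,log=-}
step 20 deliver 2→3: —
step 21 deliver 0→4: —
step 22 deliver 1→3: 3={foll,t=2,log=s}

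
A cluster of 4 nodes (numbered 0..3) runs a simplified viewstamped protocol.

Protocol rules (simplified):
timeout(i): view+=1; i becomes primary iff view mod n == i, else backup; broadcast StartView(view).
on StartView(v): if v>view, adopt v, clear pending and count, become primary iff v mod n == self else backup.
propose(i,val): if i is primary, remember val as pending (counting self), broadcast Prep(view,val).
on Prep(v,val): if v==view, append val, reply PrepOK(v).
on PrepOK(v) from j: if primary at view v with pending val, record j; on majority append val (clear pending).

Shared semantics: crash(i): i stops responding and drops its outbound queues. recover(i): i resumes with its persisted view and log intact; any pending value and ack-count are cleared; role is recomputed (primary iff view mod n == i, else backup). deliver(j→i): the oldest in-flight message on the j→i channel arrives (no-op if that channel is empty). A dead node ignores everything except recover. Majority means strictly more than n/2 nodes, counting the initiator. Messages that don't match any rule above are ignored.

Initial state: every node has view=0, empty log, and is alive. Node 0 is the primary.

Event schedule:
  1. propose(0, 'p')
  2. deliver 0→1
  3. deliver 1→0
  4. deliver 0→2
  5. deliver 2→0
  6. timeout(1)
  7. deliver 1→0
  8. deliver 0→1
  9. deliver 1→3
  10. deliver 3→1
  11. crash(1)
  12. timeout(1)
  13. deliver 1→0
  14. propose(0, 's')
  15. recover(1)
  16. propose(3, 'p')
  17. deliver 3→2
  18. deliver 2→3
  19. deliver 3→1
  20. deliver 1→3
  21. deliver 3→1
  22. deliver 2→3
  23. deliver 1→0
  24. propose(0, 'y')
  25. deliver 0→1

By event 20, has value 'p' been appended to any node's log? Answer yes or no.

step 1 propose(0,'p'): —
step 2 deliver 0→1: 1={back,v=0,log=p}
step 3 deliver 1→0: —
step 4 deliver 0→2: 2={back,v=0,log=p}
step 5 deliver 2→0: 0={prim,v=0,log=p}
step 6 timeout(1): 1={prim,v=1,log=p}
step 7 deliver 1→0: 0={back,v=1,log=p}
step 8 deliver 0→1: —
step 9 deliver 1→3: 3={back,v=1,log=-}
step 10 deliver 3→1: —
step 11 crash(1): 1={✗prim,v=1,log=p}
step 12 timeout(1): —
step 13 deliver 1→0: —
step 14 propose(0,'s'): —
step 15 recover(1): 1={prim,v=1,log=p}
step 16 propose(3,'p'): —
step 17 deliver 3→2: —
step 18 deliver 2→3: —
step 19 deliver 3→1: —
step 20 deliver 1→3: —

yes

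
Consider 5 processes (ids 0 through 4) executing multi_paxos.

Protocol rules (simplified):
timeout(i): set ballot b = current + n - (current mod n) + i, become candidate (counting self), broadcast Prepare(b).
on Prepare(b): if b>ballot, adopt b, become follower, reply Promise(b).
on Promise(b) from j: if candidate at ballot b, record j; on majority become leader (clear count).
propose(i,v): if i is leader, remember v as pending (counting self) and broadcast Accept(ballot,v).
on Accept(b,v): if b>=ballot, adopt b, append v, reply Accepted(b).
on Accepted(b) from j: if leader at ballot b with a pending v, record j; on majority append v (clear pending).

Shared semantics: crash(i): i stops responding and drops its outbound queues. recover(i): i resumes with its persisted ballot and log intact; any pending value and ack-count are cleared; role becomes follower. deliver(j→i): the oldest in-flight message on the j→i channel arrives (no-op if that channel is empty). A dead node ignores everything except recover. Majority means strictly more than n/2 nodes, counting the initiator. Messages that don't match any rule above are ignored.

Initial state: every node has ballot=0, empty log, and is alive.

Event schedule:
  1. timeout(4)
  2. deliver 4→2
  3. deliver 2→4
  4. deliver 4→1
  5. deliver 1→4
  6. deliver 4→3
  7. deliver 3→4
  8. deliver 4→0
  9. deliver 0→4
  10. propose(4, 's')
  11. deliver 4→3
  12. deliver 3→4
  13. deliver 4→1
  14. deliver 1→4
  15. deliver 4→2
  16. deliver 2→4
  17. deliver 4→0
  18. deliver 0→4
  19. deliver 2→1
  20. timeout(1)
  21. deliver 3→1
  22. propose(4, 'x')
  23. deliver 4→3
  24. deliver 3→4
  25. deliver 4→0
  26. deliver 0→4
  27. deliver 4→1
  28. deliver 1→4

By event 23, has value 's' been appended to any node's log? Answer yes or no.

yes

e1 timeout(4): 4[cand,b=9,-]
e2 deliver 4→2: 2[foll,b=9,-]
e3 deliver 2→4: ·
e4 deliver 4→1: 1[foll,b=9,-]
e5 deliver 1→4: 4[lead,b=9,-]
e6 deliver 4→3: 3[foll,b=9,-]
e7 deliver 3→4: ·
e8 deliver 4→0: 0[foll,b=9,-]
e9 deliver 0→4: ·
e10 propose(4,'s'): ·
e11 deliver 4→3: 3[foll,b=9,s]
e12 deliver 3→4: ·
e13 deliver 4→1: 1[foll,b=9,s]
e14 deliver 1→4: 4[lead,b=9,s]
e15 deliver 4→2: 2[foll,b=9,s]
e16 deliver 2→4: ·
e17 deliver 4→0: 0[foll,b=9,s]
e18 deliver 0→4: ·
e19 deliver 2→1: ·
e20 timeout(1): 1[cand,b=11,s]
e21 deliver 3→1: ·
e22 propose(4,'x'): ·
e23 deliver 4→3: 3[foll,b=9,s,x]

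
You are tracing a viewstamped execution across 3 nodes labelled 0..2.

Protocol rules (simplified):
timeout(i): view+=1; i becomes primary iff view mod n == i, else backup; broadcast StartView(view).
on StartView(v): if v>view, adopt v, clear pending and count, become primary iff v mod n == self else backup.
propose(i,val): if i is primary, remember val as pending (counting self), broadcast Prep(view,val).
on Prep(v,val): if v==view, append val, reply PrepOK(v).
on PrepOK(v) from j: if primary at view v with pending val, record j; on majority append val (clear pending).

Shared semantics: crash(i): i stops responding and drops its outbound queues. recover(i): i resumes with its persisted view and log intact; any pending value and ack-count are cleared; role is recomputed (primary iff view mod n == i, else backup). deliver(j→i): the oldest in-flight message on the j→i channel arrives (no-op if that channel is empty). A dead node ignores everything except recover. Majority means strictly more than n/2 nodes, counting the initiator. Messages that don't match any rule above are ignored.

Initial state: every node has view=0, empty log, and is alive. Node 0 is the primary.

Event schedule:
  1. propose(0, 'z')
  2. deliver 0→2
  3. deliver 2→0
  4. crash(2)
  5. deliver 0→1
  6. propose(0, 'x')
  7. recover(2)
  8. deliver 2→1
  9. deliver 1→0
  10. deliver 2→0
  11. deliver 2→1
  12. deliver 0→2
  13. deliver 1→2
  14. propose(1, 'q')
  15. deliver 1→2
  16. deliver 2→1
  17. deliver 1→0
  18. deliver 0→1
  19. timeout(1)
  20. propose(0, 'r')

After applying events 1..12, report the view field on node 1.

0

e1 propose(0,'z'): ·
e2 deliver 0→2: 2[back,v=0,z]
e3 deliver 2→0: 0[prim,v=0,z]
e4 crash(2): 2[✗back,v=0,z]
e5 deliver 0→1: 1[back,v=0,z]
e6 propose(0,'x'): ·
e7 recover(2): 2[back,v=0,z]
e8 deliver 2→1: ·
e9 deliver 1→0: 0[prim,v=0,z,x]
e10 deliver 2→0: ·
e11 deliver 2→1: ·
e12 deliver 0→2: 2[back,v=0,z,x]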